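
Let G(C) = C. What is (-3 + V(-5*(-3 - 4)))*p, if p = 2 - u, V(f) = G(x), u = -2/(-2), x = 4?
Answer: 1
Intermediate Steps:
u = 1 (u = -2*(-½) = 1)
V(f) = 4
p = 1 (p = 2 - 1*1 = 2 - 1 = 1)
(-3 + V(-5*(-3 - 4)))*p = (-3 + 4)*1 = 1*1 = 1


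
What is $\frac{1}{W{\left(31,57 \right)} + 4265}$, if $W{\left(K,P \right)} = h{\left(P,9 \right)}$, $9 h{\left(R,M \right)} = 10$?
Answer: $\frac{9}{38395} \approx 0.00023441$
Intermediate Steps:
$h{\left(R,M \right)} = \frac{10}{9}$ ($h{\left(R,M \right)} = \frac{1}{9} \cdot 10 = \frac{10}{9}$)
$W{\left(K,P \right)} = \frac{10}{9}$
$\frac{1}{W{\left(31,57 \right)} + 4265} = \frac{1}{\frac{10}{9} + 4265} = \frac{1}{\frac{38395}{9}} = \frac{9}{38395}$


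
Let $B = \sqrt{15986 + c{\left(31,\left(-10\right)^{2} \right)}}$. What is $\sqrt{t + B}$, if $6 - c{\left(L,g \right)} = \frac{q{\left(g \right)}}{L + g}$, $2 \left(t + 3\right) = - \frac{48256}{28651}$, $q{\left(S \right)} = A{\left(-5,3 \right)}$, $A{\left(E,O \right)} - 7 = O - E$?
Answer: $\frac{\sqrt{-54124605274691 + 107535253931 \sqrt{274436747}}}{3753281} \approx 11.073$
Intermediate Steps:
$A{\left(E,O \right)} = 7 + O - E$ ($A{\left(E,O \right)} = 7 - \left(E - O\right) = 7 + O - E$)
$q{\left(S \right)} = 15$ ($q{\left(S \right)} = 7 + 3 - -5 = 7 + 3 + 5 = 15$)
$t = - \frac{110081}{28651}$ ($t = -3 + \frac{\left(-48256\right) \frac{1}{28651}}{2} = -3 + \frac{1}{2} \left(- \frac{48256}{28651}\right) = -3 - \frac{24128}{28651} = - \frac{110081}{28651} \approx -3.8421$)
$c{\left(L,g \right)} = 6 - \frac{15}{L + g}$
$B = \frac{\sqrt{274436747}}{131}$ ($B = \sqrt{15986 + \frac{3 \left(-5 + 2 \cdot 31 + 2 \left(-10\right)^{2}\right)}{31 + \left(-10\right)^{2}}} = \sqrt{15986 + \frac{3 \left(-5 + 62 + 2 \cdot 100\right)}{31 + 100}} = \sqrt{15986 + \frac{3 \left(-5 + 62 + 200\right)}{131}} = \sqrt{15986 + 3 \cdot \frac{1}{131} \cdot 257} = \sqrt{15986 + \frac{771}{131}} = \sqrt{\frac{2094937}{131}} = \frac{\sqrt{274436747}}{131} \approx 126.46$)
$\sqrt{t + B} = \sqrt{- \frac{110081}{28651} + \frac{\sqrt{274436747}}{131}}$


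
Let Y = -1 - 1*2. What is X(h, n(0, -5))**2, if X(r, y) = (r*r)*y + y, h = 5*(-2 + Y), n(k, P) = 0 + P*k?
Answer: 0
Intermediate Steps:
Y = -3 (Y = -1 - 2 = -3)
n(k, P) = P*k
h = -25 (h = 5*(-2 - 3) = 5*(-5) = -25)
X(r, y) = y + y*r**2 (X(r, y) = r**2*y + y = y*r**2 + y = y + y*r**2)
X(h, n(0, -5))**2 = ((-5*0)*(1 + (-25)**2))**2 = (0*(1 + 625))**2 = (0*626)**2 = 0**2 = 0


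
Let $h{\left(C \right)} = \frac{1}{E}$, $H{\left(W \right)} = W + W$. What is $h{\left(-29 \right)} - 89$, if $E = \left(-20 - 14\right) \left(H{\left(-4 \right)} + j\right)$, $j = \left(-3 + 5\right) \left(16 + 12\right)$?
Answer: $- \frac{145249}{1632} \approx -89.001$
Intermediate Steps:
$H{\left(W \right)} = 2 W$
$j = 56$ ($j = 2 \cdot 28 = 56$)
$E = -1632$ ($E = \left(-20 - 14\right) \left(2 \left(-4\right) + 56\right) = - 34 \left(-8 + 56\right) = \left(-34\right) 48 = -1632$)
$h{\left(C \right)} = - \frac{1}{1632}$ ($h{\left(C \right)} = \frac{1}{-1632} = - \frac{1}{1632}$)
$h{\left(-29 \right)} - 89 = - \frac{1}{1632} - 89 = - \frac{145249}{1632}$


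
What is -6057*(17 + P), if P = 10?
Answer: -163539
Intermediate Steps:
-6057*(17 + P) = -6057*(17 + 10) = -6057*27 = -163539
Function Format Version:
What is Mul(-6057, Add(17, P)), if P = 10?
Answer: -163539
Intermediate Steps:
Mul(-6057, Add(17, P)) = Mul(-6057, Add(17, 10)) = Mul(-6057, 27) = -163539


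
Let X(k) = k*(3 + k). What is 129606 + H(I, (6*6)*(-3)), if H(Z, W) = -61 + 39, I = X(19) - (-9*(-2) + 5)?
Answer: 129584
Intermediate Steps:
I = 395 (I = 19*(3 + 19) - (-9*(-2) + 5) = 19*22 - (18 + 5) = 418 - 1*23 = 418 - 23 = 395)
H(Z, W) = -22
129606 + H(I, (6*6)*(-3)) = 129606 - 22 = 129584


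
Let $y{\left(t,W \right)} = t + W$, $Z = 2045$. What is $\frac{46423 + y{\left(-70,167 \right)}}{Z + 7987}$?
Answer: $\frac{5815}{1254} \approx 4.6372$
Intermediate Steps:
$y{\left(t,W \right)} = W + t$
$\frac{46423 + y{\left(-70,167 \right)}}{Z + 7987} = \frac{46423 + \left(167 - 70\right)}{2045 + 7987} = \frac{46423 + 97}{10032} = 46520 \cdot \frac{1}{10032} = \frac{5815}{1254}$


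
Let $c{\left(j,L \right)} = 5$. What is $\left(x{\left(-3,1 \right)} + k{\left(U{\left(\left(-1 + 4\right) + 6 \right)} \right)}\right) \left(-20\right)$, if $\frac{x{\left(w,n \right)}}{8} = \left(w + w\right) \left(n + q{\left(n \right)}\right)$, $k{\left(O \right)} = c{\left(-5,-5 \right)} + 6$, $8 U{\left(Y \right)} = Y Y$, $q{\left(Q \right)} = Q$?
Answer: $1700$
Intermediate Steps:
$U{\left(Y \right)} = \frac{Y^{2}}{8}$ ($U{\left(Y \right)} = \frac{Y Y}{8} = \frac{Y^{2}}{8}$)
$k{\left(O \right)} = 11$ ($k{\left(O \right)} = 5 + 6 = 11$)
$x{\left(w,n \right)} = 32 n w$ ($x{\left(w,n \right)} = 8 \left(w + w\right) \left(n + n\right) = 8 \cdot 2 w 2 n = 8 \cdot 4 n w = 32 n w$)
$\left(x{\left(-3,1 \right)} + k{\left(U{\left(\left(-1 + 4\right) + 6 \right)} \right)}\right) \left(-20\right) = \left(32 \cdot 1 \left(-3\right) + 11\right) \left(-20\right) = \left(-96 + 11\right) \left(-20\right) = \left(-85\right) \left(-20\right) = 1700$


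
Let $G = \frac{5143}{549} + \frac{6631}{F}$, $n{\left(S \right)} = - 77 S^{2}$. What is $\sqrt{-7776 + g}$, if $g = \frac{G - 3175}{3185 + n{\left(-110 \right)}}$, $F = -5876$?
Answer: $\frac{i \sqrt{1937937077742795073257073215}}{499219803810} \approx 88.182 i$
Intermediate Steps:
$G = \frac{26579849}{3225924}$ ($G = \frac{5143}{549} + \frac{6631}{-5876} = 5143 \cdot \frac{1}{549} + 6631 \left(- \frac{1}{5876}\right) = \frac{5143}{549} - \frac{6631}{5876} = \frac{26579849}{3225924} \approx 8.2395$)
$g = \frac{10215728851}{2995318822860}$ ($g = \frac{\frac{26579849}{3225924} - 3175}{3185 - 77 \left(-110\right)^{2}} = - \frac{10215728851}{3225924 \left(3185 - 931700\right)} = - \frac{10215728851}{3225924 \left(-928515\right)} = \left(- \frac{10215728851}{3225924}\right) \left(- \frac{1}{928515}\right) = \frac{10215728851}{2995318822860} \approx 0.0034106$)
$\sqrt{-7776 + g} = \sqrt{-7776 + \frac{10215728851}{2995318822860}} = \sqrt{- \frac{23291588950830509}{2995318822860}} = \frac{i \sqrt{1937937077742795073257073215}}{499219803810}$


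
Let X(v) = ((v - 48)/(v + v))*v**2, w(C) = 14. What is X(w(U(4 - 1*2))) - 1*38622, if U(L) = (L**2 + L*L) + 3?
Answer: -38860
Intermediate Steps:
U(L) = 3 + 2*L**2 (U(L) = (L**2 + L**2) + 3 = 2*L**2 + 3 = 3 + 2*L**2)
X(v) = v*(-48 + v)/2 (X(v) = ((-48 + v)/((2*v)))*v**2 = ((-48 + v)*(1/(2*v)))*v**2 = ((-48 + v)/(2*v))*v**2 = v*(-48 + v)/2)
X(w(U(4 - 1*2))) - 1*38622 = (1/2)*14*(-48 + 14) - 1*38622 = (1/2)*14*(-34) - 38622 = -238 - 38622 = -38860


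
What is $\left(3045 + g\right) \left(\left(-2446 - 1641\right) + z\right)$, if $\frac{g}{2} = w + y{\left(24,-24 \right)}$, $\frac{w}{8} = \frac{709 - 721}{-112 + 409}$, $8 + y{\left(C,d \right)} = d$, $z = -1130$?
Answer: $- \frac{513100645}{33} \approx -1.5549 \cdot 10^{7}$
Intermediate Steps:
$y{\left(C,d \right)} = -8 + d$
$w = - \frac{32}{99}$ ($w = 8 \frac{709 - 721}{-112 + 409} = 8 \left(- \frac{12}{297}\right) = 8 \left(\left(-12\right) \frac{1}{297}\right) = 8 \left(- \frac{4}{99}\right) = - \frac{32}{99} \approx -0.32323$)
$g = - \frac{6400}{99}$ ($g = 2 \left(- \frac{32}{99} - 32\right) = 2 \left(- \frac{3200}{99}\right) = - \frac{6400}{99} \approx -64.646$)
$\left(3045 + g\right) \left(\left(-2446 - 1641\right) + z\right) = \left(3045 - \frac{6400}{99}\right) \left(\left(-2446 - 1641\right) - 1130\right) = \frac{295055 \left(\left(-2446 - 1641\right) - 1130\right)}{99} = \frac{295055 \left(-4087 - 1130\right)}{99} = \frac{295055}{99} \left(-5217\right) = - \frac{513100645}{33}$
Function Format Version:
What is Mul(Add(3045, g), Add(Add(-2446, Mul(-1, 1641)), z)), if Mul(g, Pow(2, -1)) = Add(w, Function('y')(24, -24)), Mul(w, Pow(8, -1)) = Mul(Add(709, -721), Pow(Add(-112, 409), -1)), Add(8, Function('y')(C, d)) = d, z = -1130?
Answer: Rational(-513100645, 33) ≈ -1.5549e+7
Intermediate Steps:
Function('y')(C, d) = Add(-8, d)
w = Rational(-32, 99) (w = Mul(8, Mul(Add(709, -721), Pow(Add(-112, 409), -1))) = Mul(8, Mul(-12, Pow(297, -1))) = Mul(8, Mul(-12, Rational(1, 297))) = Mul(8, Rational(-4, 99)) = Rational(-32, 99) ≈ -0.32323)
g = Rational(-6400, 99) (g = Mul(2, Add(Rational(-32, 99), Add(-8, -24))) = Mul(2, Add(Rational(-32, 99), -32)) = Mul(2, Rational(-3200, 99)) = Rational(-6400, 99) ≈ -64.646)
Mul(Add(3045, g), Add(Add(-2446, Mul(-1, 1641)), z)) = Mul(Add(3045, Rational(-6400, 99)), Add(Add(-2446, Mul(-1, 1641)), -1130)) = Mul(Rational(295055, 99), Add(Add(-2446, -1641), -1130)) = Mul(Rational(295055, 99), Add(-4087, -1130)) = Mul(Rational(295055, 99), -5217) = Rational(-513100645, 33)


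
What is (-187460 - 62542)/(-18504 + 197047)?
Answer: -13158/9397 ≈ -1.4002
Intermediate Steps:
(-187460 - 62542)/(-18504 + 197047) = -250002/178543 = -250002*1/178543 = -13158/9397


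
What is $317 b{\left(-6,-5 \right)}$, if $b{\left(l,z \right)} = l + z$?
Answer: $-3487$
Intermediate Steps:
$317 b{\left(-6,-5 \right)} = 317 \left(-6 - 5\right) = 317 \left(-11\right) = -3487$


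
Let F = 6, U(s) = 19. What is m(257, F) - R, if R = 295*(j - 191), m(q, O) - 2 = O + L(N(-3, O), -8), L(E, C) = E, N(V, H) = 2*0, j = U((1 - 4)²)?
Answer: 50748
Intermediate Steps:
j = 19
N(V, H) = 0
m(q, O) = 2 + O (m(q, O) = 2 + (O + 0) = 2 + O)
R = -50740 (R = 295*(19 - 191) = 295*(-172) = -50740)
m(257, F) - R = (2 + 6) - 1*(-50740) = 8 + 50740 = 50748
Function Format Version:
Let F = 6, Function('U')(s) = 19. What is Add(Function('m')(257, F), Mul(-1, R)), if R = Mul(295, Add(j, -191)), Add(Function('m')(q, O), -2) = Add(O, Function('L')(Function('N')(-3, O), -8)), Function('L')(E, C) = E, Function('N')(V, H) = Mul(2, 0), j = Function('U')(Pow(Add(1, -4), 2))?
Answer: 50748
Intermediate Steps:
j = 19
Function('N')(V, H) = 0
Function('m')(q, O) = Add(2, O) (Function('m')(q, O) = Add(2, Add(O, 0)) = Add(2, O))
R = -50740 (R = Mul(295, Add(19, -191)) = Mul(295, -172) = -50740)
Add(Function('m')(257, F), Mul(-1, R)) = Add(Add(2, 6), Mul(-1, -50740)) = Add(8, 50740) = 50748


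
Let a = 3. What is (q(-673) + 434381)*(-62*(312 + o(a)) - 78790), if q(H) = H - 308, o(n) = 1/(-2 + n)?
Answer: -42558146400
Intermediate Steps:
q(H) = -308 + H
(q(-673) + 434381)*(-62*(312 + o(a)) - 78790) = ((-308 - 673) + 434381)*(-62*(312 + 1/(-2 + 3)) - 78790) = (-981 + 434381)*(-62*(312 + 1/1) - 78790) = 433400*(-62*(312 + 1) - 78790) = 433400*(-62*313 - 78790) = 433400*(-19406 - 78790) = 433400*(-98196) = -42558146400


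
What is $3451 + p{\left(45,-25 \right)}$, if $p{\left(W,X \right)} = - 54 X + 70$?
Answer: $4871$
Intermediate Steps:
$p{\left(W,X \right)} = 70 - 54 X$
$3451 + p{\left(45,-25 \right)} = 3451 + \left(70 - -1350\right) = 3451 + \left(70 + 1350\right) = 3451 + 1420 = 4871$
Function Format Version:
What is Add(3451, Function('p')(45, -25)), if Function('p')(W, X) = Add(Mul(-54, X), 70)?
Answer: 4871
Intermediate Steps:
Function('p')(W, X) = Add(70, Mul(-54, X))
Add(3451, Function('p')(45, -25)) = Add(3451, Add(70, Mul(-54, -25))) = Add(3451, Add(70, 1350)) = Add(3451, 1420) = 4871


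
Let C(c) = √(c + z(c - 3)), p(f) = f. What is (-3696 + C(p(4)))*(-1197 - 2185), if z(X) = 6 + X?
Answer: 12499872 - 3382*√11 ≈ 1.2489e+7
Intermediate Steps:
C(c) = √(3 + 2*c) (C(c) = √(c + (6 + (c - 3))) = √(c + (6 + (-3 + c))) = √(c + (3 + c)) = √(3 + 2*c))
(-3696 + C(p(4)))*(-1197 - 2185) = (-3696 + √(3 + 2*4))*(-1197 - 2185) = (-3696 + √(3 + 8))*(-3382) = (-3696 + √11)*(-3382) = 12499872 - 3382*√11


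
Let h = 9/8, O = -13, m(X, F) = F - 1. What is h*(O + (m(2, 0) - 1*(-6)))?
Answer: -9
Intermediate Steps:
m(X, F) = -1 + F
h = 9/8 (h = 9*(1/8) = 9/8 ≈ 1.1250)
h*(O + (m(2, 0) - 1*(-6))) = 9*(-13 + ((-1 + 0) - 1*(-6)))/8 = 9*(-13 + (-1 + 6))/8 = 9*(-13 + 5)/8 = (9/8)*(-8) = -9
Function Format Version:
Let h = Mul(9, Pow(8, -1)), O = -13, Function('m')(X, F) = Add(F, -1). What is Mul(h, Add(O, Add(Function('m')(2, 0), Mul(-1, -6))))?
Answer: -9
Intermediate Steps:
Function('m')(X, F) = Add(-1, F)
h = Rational(9, 8) (h = Mul(9, Rational(1, 8)) = Rational(9, 8) ≈ 1.1250)
Mul(h, Add(O, Add(Function('m')(2, 0), Mul(-1, -6)))) = Mul(Rational(9, 8), Add(-13, Add(Add(-1, 0), Mul(-1, -6)))) = Mul(Rational(9, 8), Add(-13, Add(-1, 6))) = Mul(Rational(9, 8), Add(-13, 5)) = Mul(Rational(9, 8), -8) = -9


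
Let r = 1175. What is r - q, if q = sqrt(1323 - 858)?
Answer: 1175 - sqrt(465) ≈ 1153.4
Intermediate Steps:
q = sqrt(465) ≈ 21.564
r - q = 1175 - sqrt(465)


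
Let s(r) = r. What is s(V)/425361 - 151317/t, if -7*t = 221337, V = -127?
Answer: 50058038140/10460903073 ≈ 4.7852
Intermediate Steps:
t = -221337/7 (t = -1/7*221337 = -221337/7 ≈ -31620.)
s(V)/425361 - 151317/t = -127/425361 - 151317/(-221337/7) = -127*1/425361 - 151317*(-7/221337) = -127/425361 + 117691/24593 = 50058038140/10460903073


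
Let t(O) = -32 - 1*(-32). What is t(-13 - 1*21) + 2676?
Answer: 2676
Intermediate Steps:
t(O) = 0 (t(O) = -32 + 32 = 0)
t(-13 - 1*21) + 2676 = 0 + 2676 = 2676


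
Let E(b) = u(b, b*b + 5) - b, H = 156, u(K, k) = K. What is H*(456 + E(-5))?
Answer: 71136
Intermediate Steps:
E(b) = 0 (E(b) = b - b = 0)
H*(456 + E(-5)) = 156*(456 + 0) = 156*456 = 71136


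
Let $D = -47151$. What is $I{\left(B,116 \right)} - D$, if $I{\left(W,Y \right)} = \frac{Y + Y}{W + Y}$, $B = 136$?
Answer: $\frac{2970571}{63} \approx 47152.0$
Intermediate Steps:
$I{\left(W,Y \right)} = \frac{2 Y}{W + Y}$
$I{\left(B,116 \right)} - D = 2 \cdot 116 \frac{1}{136 + 116} - -47151 = 2 \cdot 116 \cdot \frac{1}{252} + 47151 = \frac{58}{63} + 47151 = \frac{2970571}{63}$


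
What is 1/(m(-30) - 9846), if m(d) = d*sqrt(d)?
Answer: I/(6*(-1641*I + 5*sqrt(30))) ≈ -0.00010154 + 1.6945e-6*I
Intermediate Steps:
m(d) = d**(3/2)
1/(m(-30) - 9846) = 1/((-30)**(3/2) - 9846) = 1/(-30*I*sqrt(30) - 9846) = 1/(-9846 - 30*I*sqrt(30))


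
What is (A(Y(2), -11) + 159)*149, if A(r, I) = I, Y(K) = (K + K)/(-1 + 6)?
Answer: 22052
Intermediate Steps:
Y(K) = 2*K/5 (Y(K) = (2*K)/5 = (2*K)*(⅕) = 2*K/5)
(A(Y(2), -11) + 159)*149 = (-11 + 159)*149 = 148*149 = 22052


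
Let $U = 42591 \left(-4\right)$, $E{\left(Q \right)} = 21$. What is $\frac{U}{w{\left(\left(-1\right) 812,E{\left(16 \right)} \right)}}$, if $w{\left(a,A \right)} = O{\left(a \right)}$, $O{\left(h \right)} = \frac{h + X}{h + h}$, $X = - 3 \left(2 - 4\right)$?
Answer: $- \frac{138335568}{403} \approx -3.4326 \cdot 10^{5}$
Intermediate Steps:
$X = 6$ ($X = \left(-3\right) \left(-2\right) = 6$)
$O{\left(h \right)} = \frac{6 + h}{2 h}$ ($O{\left(h \right)} = \frac{h + 6}{h + h} = \frac{6 + h}{2 h}$)
$U = -170364$
$w{\left(a,A \right)} = \frac{6 + a}{2 a}$
$\frac{U}{w{\left(\left(-1\right) 812,E{\left(16 \right)} \right)}} = - \frac{170364}{\frac{1}{2} \frac{1}{\left(-1\right) 812} \left(6 - 812\right)} = - \frac{170364}{\frac{1}{2} \frac{1}{-812} \left(6 - 812\right)} = - \frac{170364}{\frac{1}{2} \left(- \frac{1}{812}\right) \left(-806\right)} = - \frac{170364}{\frac{403}{812}} = \left(-170364\right) \frac{812}{403} = - \frac{138335568}{403}$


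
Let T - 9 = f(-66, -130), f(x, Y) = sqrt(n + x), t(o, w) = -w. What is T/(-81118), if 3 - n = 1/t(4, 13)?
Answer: -9/81118 - I*sqrt(10634)/1054534 ≈ -0.00011095 - 9.7789e-5*I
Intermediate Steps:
n = 40/13 (n = 3 - 1/((-1*13)) = 3 - 1/(-13) = 3 - 1*(-1/13) = 3 + 1/13 = 40/13 ≈ 3.0769)
f(x, Y) = sqrt(40/13 + x)
T = 9 + I*sqrt(10634)/13 (T = 9 + sqrt(520 + 169*(-66))/13 = 9 + sqrt(520 - 11154)/13 = 9 + sqrt(-10634)/13 = 9 + (I*sqrt(10634))/13 = 9 + I*sqrt(10634)/13 ≈ 9.0 + 7.9324*I)
T/(-81118) = (9 + I*sqrt(10634)/13)/(-81118) = (9 + I*sqrt(10634)/13)*(-1/81118) = -9/81118 - I*sqrt(10634)/1054534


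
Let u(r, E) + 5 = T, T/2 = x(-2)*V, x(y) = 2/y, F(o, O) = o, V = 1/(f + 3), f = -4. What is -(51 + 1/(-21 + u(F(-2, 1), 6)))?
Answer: -1223/24 ≈ -50.958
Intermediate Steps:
V = -1 (V = 1/(-4 + 3) = 1/(-1) = -1)
T = 2 (T = 2*((2/(-2))*(-1)) = 2*((2*(-½))*(-1)) = 2*(-1*(-1)) = 2*1 = 2)
u(r, E) = -3 (u(r, E) = -5 + 2 = -3)
-(51 + 1/(-21 + u(F(-2, 1), 6))) = -(51 + 1/(-21 - 3)) = -(51 + 1/(-24)) = -(51 - 1/24) = -1*1223/24 = -1223/24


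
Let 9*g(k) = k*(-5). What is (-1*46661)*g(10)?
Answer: 2333050/9 ≈ 2.5923e+5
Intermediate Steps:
g(k) = -5*k/9 (g(k) = (k*(-5))/9 = (-5*k)/9 = -5*k/9)
(-1*46661)*g(10) = (-1*46661)*(-5/9*10) = -46661*(-50/9) = 2333050/9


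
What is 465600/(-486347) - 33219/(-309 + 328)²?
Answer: -16324042593/175571267 ≈ -92.977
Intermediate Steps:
465600/(-486347) - 33219/(-309 + 328)² = 465600*(-1/486347) - 33219/(19²) = -465600/486347 - 33219/361 = -16324042593/175571267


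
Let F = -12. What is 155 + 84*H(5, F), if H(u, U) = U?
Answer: -853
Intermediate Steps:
155 + 84*H(5, F) = 155 + 84*(-12) = 155 - 1008 = -853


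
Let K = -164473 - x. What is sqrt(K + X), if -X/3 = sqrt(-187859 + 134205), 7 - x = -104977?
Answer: sqrt(-269457 - 3*I*sqrt(53654)) ≈ 0.669 - 519.09*I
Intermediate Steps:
x = 104984 (x = 7 - 1*(-104977) = 7 + 104977 = 104984)
K = -269457 (K = -164473 - 1*104984 = -164473 - 104984 = -269457)
X = -3*I*sqrt(53654) (X = -3*sqrt(-187859 + 134205) = -3*I*sqrt(53654) ≈ -694.9*I)
sqrt(K + X) = sqrt(-269457 - 3*I*sqrt(53654))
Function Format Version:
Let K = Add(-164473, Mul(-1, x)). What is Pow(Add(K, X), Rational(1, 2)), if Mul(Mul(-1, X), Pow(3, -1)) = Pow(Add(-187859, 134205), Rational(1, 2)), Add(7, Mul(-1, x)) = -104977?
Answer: Pow(Add(-269457, Mul(-3, I, Pow(53654, Rational(1, 2)))), Rational(1, 2)) ≈ Add(0.669, Mul(-519.09, I))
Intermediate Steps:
x = 104984 (x = Add(7, Mul(-1, -104977)) = Add(7, 104977) = 104984)
K = -269457 (K = Add(-164473, Mul(-1, 104984)) = Add(-164473, -104984) = -269457)
X = Mul(-3, I, Pow(53654, Rational(1, 2))) (X = Mul(-3, Pow(Add(-187859, 134205), Rational(1, 2))) = Mul(-3, Pow(-53654, Rational(1, 2))) = Mul(-3, Mul(I, Pow(53654, Rational(1, 2)))) = Mul(-3, I, Pow(53654, Rational(1, 2))) ≈ Mul(-694.90, I))
Pow(Add(K, X), Rational(1, 2)) = Pow(Add(-269457, Mul(-3, I, Pow(53654, Rational(1, 2)))), Rational(1, 2))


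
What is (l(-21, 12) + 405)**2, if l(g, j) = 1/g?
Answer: 72318016/441 ≈ 1.6399e+5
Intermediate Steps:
(l(-21, 12) + 405)**2 = (1/(-21) + 405)**2 = (-1/21 + 405)**2 = (8504/21)**2 = 72318016/441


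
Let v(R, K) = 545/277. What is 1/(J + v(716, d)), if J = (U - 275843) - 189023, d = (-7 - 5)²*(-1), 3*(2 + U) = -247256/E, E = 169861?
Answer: -141154491/65617996689365 ≈ -2.1512e-6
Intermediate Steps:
U = -1266422/509583 (U = -2 + (-247256/169861)/3 = -2 + (-247256*1/169861)/3 = -2 + (⅓)*(-247256/169861) = -2 - 247256/509583 = -1266422/509583 ≈ -2.4852)
d = -144 (d = (-12)²*(-1) = 144*(-1) = -144)
v(R, K) = 545/277 (v(R, K) = 545*(1/277) = 545/277)
J = -236889077300/509583 (J = (-1266422/509583 - 275843) - 189023 = -140566169891/509583 - 189023 = -236889077300/509583 ≈ -4.6487e+5)
1/(J + v(716, d)) = 1/(-236889077300/509583 + 545/277) = 1/(-65617996689365/141154491) = -141154491/65617996689365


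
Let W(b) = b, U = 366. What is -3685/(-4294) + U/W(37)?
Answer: 1707949/158878 ≈ 10.750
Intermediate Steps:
-3685/(-4294) + U/W(37) = -3685/(-4294) + 366/37 = -3685*(-1/4294) + 366*(1/37) = 3685/4294 + 366/37 = 1707949/158878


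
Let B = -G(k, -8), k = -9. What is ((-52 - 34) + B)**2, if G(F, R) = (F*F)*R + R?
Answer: 324900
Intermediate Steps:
G(F, R) = R + R*F**2 (G(F, R) = F**2*R + R = R*F**2 + R = R + R*F**2)
B = 656 (B = -(-8)*(1 + (-9)**2) = -(-8)*(1 + 81) = -(-8)*82 = -1*(-656) = 656)
((-52 - 34) + B)**2 = ((-52 - 34) + 656)**2 = (-86 + 656)**2 = 570**2 = 324900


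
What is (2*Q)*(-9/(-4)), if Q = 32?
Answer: 144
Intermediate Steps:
(2*Q)*(-9/(-4)) = (2*32)*(-9/(-4)) = 64*(-9*(-1/4)) = 64*(9/4) = 144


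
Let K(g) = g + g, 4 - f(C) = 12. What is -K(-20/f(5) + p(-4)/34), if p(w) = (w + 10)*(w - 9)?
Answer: -7/17 ≈ -0.41176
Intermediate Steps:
f(C) = -8 (f(C) = 4 - 1*12 = 4 - 12 = -8)
p(w) = (-9 + w)*(10 + w) (p(w) = (10 + w)*(-9 + w) = (-9 + w)*(10 + w))
K(g) = 2*g
-K(-20/f(5) + p(-4)/34) = -2*(-20/(-8) + (-90 - 4 + (-4)**2)/34) = -2*(-20*(-1/8) + (-90 - 4 + 16)*(1/34)) = -2*(5/2 - 78*1/34) = -2*(5/2 - 39/17) = -2*7/34 = -1*7/17 = -7/17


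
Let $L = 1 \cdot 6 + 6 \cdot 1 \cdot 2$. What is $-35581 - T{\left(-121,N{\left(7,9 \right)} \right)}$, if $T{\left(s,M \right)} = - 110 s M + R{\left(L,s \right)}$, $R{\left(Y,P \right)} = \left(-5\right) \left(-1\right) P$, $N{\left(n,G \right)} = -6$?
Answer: $44884$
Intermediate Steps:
$L = 18$ ($L = 6 + 6 \cdot 2 = 6 + 12 = 18$)
$R{\left(Y,P \right)} = 5 P$
$T{\left(s,M \right)} = 5 s - 110 M s$ ($T{\left(s,M \right)} = - 110 s M + 5 s = - 110 M s + 5 s = 5 s - 110 M s$)
$-35581 - T{\left(-121,N{\left(7,9 \right)} \right)} = -35581 - 5 \left(-121\right) \left(1 - -132\right) = -35581 - 5 \left(-121\right) \left(1 + 132\right) = -35581 - 5 \left(-121\right) 133 = -35581 - -80465 = -35581 + 80465 = 44884$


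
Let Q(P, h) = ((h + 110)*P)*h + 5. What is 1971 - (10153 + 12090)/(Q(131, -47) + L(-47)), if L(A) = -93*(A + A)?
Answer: 747315067/379144 ≈ 1971.1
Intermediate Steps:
Q(P, h) = 5 + P*h*(110 + h) (Q(P, h) = ((110 + h)*P)*h + 5 = (P*(110 + h))*h + 5 = P*h*(110 + h) + 5 = 5 + P*h*(110 + h))
L(A) = -186*A
1971 - (10153 + 12090)/(Q(131, -47) + L(-47)) = 1971 - (10153 + 12090)/((5 + 131*(-47)² + 110*131*(-47)) - 186*(-47)) = 1971 - 22243/((5 + 131*2209 - 677270) + 8742) = 1971 - 22243/((5 + 289379 - 677270) + 8742) = 1971 - 22243/(-387886 + 8742) = 1971 - 22243/(-379144) = 1971 - 22243*(-1)/379144 = 1971 - 1*(-22243/379144) = 1971 + 22243/379144 = 747315067/379144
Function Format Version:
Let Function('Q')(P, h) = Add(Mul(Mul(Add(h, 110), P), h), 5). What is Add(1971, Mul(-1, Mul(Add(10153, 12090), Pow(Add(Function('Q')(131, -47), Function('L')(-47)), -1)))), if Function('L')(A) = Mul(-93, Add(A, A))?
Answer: Rational(747315067, 379144) ≈ 1971.1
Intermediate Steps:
Function('Q')(P, h) = Add(5, Mul(P, h, Add(110, h))) (Function('Q')(P, h) = Add(Mul(Mul(Add(110, h), P), h), 5) = Add(Mul(Mul(P, Add(110, h)), h), 5) = Add(Mul(P, h, Add(110, h)), 5) = Add(5, Mul(P, h, Add(110, h))))
Function('L')(A) = Mul(-186, A) (Function('L')(A) = Mul(-93, Mul(2, A)) = Mul(-186, A))
Add(1971, Mul(-1, Mul(Add(10153, 12090), Pow(Add(Function('Q')(131, -47), Function('L')(-47)), -1)))) = Add(1971, Mul(-1, Mul(Add(10153, 12090), Pow(Add(Add(5, Mul(131, Pow(-47, 2)), Mul(110, 131, -47)), Mul(-186, -47)), -1)))) = Add(1971, Mul(-1, Mul(22243, Pow(Add(Add(5, Mul(131, 2209), -677270), 8742), -1)))) = Add(1971, Mul(-1, Mul(22243, Pow(Add(Add(5, 289379, -677270), 8742), -1)))) = Add(1971, Mul(-1, Mul(22243, Pow(Add(-387886, 8742), -1)))) = Add(1971, Mul(-1, Mul(22243, Pow(-379144, -1)))) = Add(1971, Mul(-1, Mul(22243, Rational(-1, 379144)))) = Add(1971, Mul(-1, Rational(-22243, 379144))) = Add(1971, Rational(22243, 379144)) = Rational(747315067, 379144)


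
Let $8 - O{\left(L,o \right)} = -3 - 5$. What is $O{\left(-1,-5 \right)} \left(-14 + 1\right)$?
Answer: $-208$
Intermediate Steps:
$O{\left(L,o \right)} = 16$ ($O{\left(L,o \right)} = 8 - \left(-3 - 5\right) = 8 - -8 = 8 + 8 = 16$)
$O{\left(-1,-5 \right)} \left(-14 + 1\right) = 16 \left(-14 + 1\right) = 16 \left(-13\right) = -208$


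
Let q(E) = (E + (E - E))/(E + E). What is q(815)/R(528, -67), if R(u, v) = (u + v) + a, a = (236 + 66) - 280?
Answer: 1/966 ≈ 0.0010352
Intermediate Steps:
a = 22 (a = 302 - 280 = 22)
q(E) = ½ (q(E) = (E + 0)/((2*E)) = E*(1/(2*E)) = ½)
R(u, v) = 22 + u + v (R(u, v) = (u + v) + 22 = 22 + u + v)
q(815)/R(528, -67) = 1/(2*(22 + 528 - 67)) = (½)/483 = (½)*(1/483) = 1/966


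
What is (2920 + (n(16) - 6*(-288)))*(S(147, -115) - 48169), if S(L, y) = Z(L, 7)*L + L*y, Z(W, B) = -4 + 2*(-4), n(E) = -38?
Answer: -308123180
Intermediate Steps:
Z(W, B) = -12 (Z(W, B) = -4 - 8 = -12)
S(L, y) = -12*L + L*y
(2920 + (n(16) - 6*(-288)))*(S(147, -115) - 48169) = (2920 + (-38 - 6*(-288)))*(147*(-12 - 115) - 48169) = (2920 + (-38 + 1728))*(147*(-127) - 48169) = (2920 + 1690)*(-18669 - 48169) = 4610*(-66838) = -308123180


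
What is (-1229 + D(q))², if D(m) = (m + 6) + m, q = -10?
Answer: 1545049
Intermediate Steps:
D(m) = 6 + 2*m (D(m) = (6 + m) + m = 6 + 2*m)
(-1229 + D(q))² = (-1229 + (6 + 2*(-10)))² = (-1229 + (6 - 20))² = (-1229 - 14)² = (-1243)² = 1545049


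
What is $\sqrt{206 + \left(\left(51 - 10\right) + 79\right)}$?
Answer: $\sqrt{326} \approx 18.055$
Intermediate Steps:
$\sqrt{206 + \left(\left(51 - 10\right) + 79\right)} = \sqrt{206 + \left(41 + 79\right)} = \sqrt{206 + 120} = \sqrt{326}$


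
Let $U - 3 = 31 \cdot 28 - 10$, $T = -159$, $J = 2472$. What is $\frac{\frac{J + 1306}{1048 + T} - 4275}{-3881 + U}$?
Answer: $\frac{3796697}{2684780} \approx 1.4142$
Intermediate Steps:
$U = 861$ ($U = 3 + \left(31 \cdot 28 - 10\right) = 3 + \left(868 - 10\right) = 3 + 858 = 861$)
$\frac{\frac{J + 1306}{1048 + T} - 4275}{-3881 + U} = \frac{\frac{2472 + 1306}{1048 - 159} - 4275}{-3881 + 861} = \frac{\frac{3778}{889} - 4275}{-3020} = \left(3778 \cdot \frac{1}{889} - 4275\right) \left(- \frac{1}{3020}\right) = \left(\frac{3778}{889} - 4275\right) \left(- \frac{1}{3020}\right) = \left(- \frac{3796697}{889}\right) \left(- \frac{1}{3020}\right) = \frac{3796697}{2684780}$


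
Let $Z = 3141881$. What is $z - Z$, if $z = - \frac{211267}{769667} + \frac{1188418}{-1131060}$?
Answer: $- \frac{195366631970808889}{62181396930} \approx -3.1419 \cdot 10^{6}$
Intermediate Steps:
$z = - \frac{82402983559}{62181396930}$ ($z = \left(-211267\right) \frac{1}{769667} + 1188418 \left(- \frac{1}{1131060}\right) = - \frac{211267}{769667} - \frac{84887}{80790} = - \frac{82402983559}{62181396930} \approx -1.3252$)
$z - Z = - \frac{82402983559}{62181396930} - 3141881 = - \frac{195366631970808889}{62181396930}$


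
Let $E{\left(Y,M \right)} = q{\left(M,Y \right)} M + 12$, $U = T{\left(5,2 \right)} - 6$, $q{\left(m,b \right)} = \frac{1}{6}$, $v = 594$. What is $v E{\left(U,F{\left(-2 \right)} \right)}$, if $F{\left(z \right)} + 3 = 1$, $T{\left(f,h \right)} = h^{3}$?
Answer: $6930$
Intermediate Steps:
$F{\left(z \right)} = -2$ ($F{\left(z \right)} = -3 + 1 = -2$)
$q{\left(m,b \right)} = \frac{1}{6}$
$U = 2$ ($U = 2^{3} - 6 = 8 - 6 = 2$)
$E{\left(Y,M \right)} = 12 + \frac{M}{6}$ ($E{\left(Y,M \right)} = \frac{M}{6} + 12 = 12 + \frac{M}{6}$)
$v E{\left(U,F{\left(-2 \right)} \right)} = 594 \left(12 + \frac{1}{6} \left(-2\right)\right) = 594 \left(12 - \frac{1}{3}\right) = 594 \cdot \frac{35}{3} = 6930$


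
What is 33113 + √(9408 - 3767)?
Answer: 33113 + √5641 ≈ 33188.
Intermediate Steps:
33113 + √(9408 - 3767) = 33113 + √5641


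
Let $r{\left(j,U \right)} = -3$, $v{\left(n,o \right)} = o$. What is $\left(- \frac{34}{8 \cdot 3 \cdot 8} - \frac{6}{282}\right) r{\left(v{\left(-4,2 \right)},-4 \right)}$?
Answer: $\frac{895}{1504} \approx 0.59508$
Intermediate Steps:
$\left(- \frac{34}{8 \cdot 3 \cdot 8} - \frac{6}{282}\right) r{\left(v{\left(-4,2 \right)},-4 \right)} = \left(- \frac{34}{8 \cdot 3 \cdot 8} - \frac{6}{282}\right) \left(-3\right) = \left(- \frac{34}{24 \cdot 8} - \frac{1}{47}\right) \left(-3\right) = \left(- \frac{34}{192} - \frac{1}{47}\right) \left(-3\right) = \left(\left(-34\right) \frac{1}{192} - \frac{1}{47}\right) \left(-3\right) = \left(- \frac{17}{96} - \frac{1}{47}\right) \left(-3\right) = \left(- \frac{895}{4512}\right) \left(-3\right) = \frac{895}{1504}$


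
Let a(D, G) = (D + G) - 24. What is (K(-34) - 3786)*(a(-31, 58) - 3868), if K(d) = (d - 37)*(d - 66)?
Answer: -12808610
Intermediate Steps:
K(d) = (-66 + d)*(-37 + d) (K(d) = (-37 + d)*(-66 + d) = (-66 + d)*(-37 + d))
a(D, G) = -24 + D + G
(K(-34) - 3786)*(a(-31, 58) - 3868) = ((2442 + (-34)² - 103*(-34)) - 3786)*((-24 - 31 + 58) - 3868) = ((2442 + 1156 + 3502) - 3786)*(3 - 3868) = (7100 - 3786)*(-3865) = 3314*(-3865) = -12808610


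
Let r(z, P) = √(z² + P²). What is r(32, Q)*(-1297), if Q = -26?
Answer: -12970*√17 ≈ -53477.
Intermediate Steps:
r(z, P) = √(P² + z²)
r(32, Q)*(-1297) = √((-26)² + 32²)*(-1297) = √(676 + 1024)*(-1297) = √1700*(-1297) = (10*√17)*(-1297) = -12970*√17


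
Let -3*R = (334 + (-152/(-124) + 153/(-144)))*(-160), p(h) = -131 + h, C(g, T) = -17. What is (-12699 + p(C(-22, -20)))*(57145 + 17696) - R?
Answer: -89419513861/93 ≈ -9.6150e+8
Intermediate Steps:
R = 1657450/93 (R = -(334 + (-152/(-124) + 153/(-144)))*(-160)/3 = -(334 + (-152*(-1/124) + 153*(-1/144)))*(-160)/3 = -(334 + (38/31 - 17/16))*(-160)/3 = -(334 + 81/496)*(-160)/3 = -165745*(-160)/1488 = -⅓*(-1657450/31) = 1657450/93 ≈ 17822.)
(-12699 + p(C(-22, -20)))*(57145 + 17696) - R = (-12699 + (-131 - 17))*(57145 + 17696) - 1*1657450/93 = (-12699 - 148)*74841 - 1657450/93 = -12847*74841 - 1657450/93 = -961482327 - 1657450/93 = -89419513861/93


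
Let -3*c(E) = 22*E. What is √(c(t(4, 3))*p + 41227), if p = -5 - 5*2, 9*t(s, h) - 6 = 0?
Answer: √371703/3 ≈ 203.22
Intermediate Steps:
t(s, h) = ⅔ (t(s, h) = ⅔ + (⅑)*0 = ⅔ + 0 = ⅔)
p = -15 (p = -5 - 10 = -15)
c(E) = -22*E/3
√(c(t(4, 3))*p + 41227) = √(-22/3*⅔*(-15) + 41227) = √(-44/9*(-15) + 41227) = √(220/3 + 41227) = √(123901/3) = √371703/3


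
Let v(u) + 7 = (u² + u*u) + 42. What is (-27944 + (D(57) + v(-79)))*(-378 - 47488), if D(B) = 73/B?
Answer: 42086946356/57 ≈ 7.3837e+8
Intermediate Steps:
v(u) = 35 + 2*u² (v(u) = -7 + ((u² + u*u) + 42) = -7 + ((u² + u²) + 42) = -7 + (2*u² + 42) = -7 + (42 + 2*u²) = 35 + 2*u²)
(-27944 + (D(57) + v(-79)))*(-378 - 47488) = (-27944 + (73/57 + (35 + 2*(-79)²)))*(-378 - 47488) = (-27944 + (73*(1/57) + (35 + 2*6241)))*(-47866) = (-27944 + (73/57 + (35 + 12482)))*(-47866) = (-27944 + (73/57 + 12517))*(-47866) = (-27944 + 713542/57)*(-47866) = -879266/57*(-47866) = 42086946356/57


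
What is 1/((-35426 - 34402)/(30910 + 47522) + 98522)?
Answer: 6536/643933973 ≈ 1.0150e-5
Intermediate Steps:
1/((-35426 - 34402)/(30910 + 47522) + 98522) = 1/(-69828/78432 + 98522) = 1/(-69828*1/78432 + 98522) = 1/(-5819/6536 + 98522) = 1/(643933973/6536) = 6536/643933973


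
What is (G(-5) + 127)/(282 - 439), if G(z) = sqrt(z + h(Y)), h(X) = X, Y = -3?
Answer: -127/157 - 2*I*sqrt(2)/157 ≈ -0.80892 - 0.018015*I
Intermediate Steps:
G(z) = sqrt(-3 + z) (G(z) = sqrt(z - 3) = sqrt(-3 + z))
(G(-5) + 127)/(282 - 439) = (sqrt(-3 - 5) + 127)/(282 - 439) = (sqrt(-8) + 127)/(-157) = (2*I*sqrt(2) + 127)*(-1/157) = (127 + 2*I*sqrt(2))*(-1/157) = -127/157 - 2*I*sqrt(2)/157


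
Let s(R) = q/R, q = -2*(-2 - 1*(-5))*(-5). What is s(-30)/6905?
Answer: -1/6905 ≈ -0.00014482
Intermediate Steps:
q = 30 (q = -2*(-2 + 5)*(-5) = -2*3*(-5) = -6*(-5) = 30)
s(R) = 30/R
s(-30)/6905 = (30/(-30))/6905 = (30*(-1/30))*(1/6905) = -1*1/6905 = -1/6905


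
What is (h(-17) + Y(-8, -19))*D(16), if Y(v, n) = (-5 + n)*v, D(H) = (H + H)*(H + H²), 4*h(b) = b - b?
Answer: 1671168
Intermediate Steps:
h(b) = 0 (h(b) = (b - b)/4 = (¼)*0 = 0)
D(H) = 2*H*(H + H²) (D(H) = (2*H)*(H + H²) = 2*H*(H + H²))
Y(v, n) = v*(-5 + n)
(h(-17) + Y(-8, -19))*D(16) = (0 - 8*(-5 - 19))*(2*16²*(1 + 16)) = (0 - 8*(-24))*(2*256*17) = (0 + 192)*8704 = 192*8704 = 1671168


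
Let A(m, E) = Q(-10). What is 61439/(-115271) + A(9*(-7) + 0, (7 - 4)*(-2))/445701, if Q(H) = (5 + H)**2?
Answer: -27380541964/51376399971 ≈ -0.53294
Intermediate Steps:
A(m, E) = 25 (A(m, E) = (5 - 10)**2 = (-5)**2 = 25)
61439/(-115271) + A(9*(-7) + 0, (7 - 4)*(-2))/445701 = 61439/(-115271) + 25/445701 = 61439*(-1/115271) + 25*(1/445701) = -61439/115271 + 25/445701 = -27380541964/51376399971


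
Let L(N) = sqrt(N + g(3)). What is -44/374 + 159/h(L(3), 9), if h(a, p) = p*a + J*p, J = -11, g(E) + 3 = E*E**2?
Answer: -10475/4794 - 53*sqrt(3)/94 ≈ -3.1616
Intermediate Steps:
g(E) = -3 + E**3 (g(E) = -3 + E*E**2 = -3 + E**3)
L(N) = sqrt(24 + N) (L(N) = sqrt(N + (-3 + 3**3)) = sqrt(N + (-3 + 27)) = sqrt(N + 24) = sqrt(24 + N))
h(a, p) = -11*p + a*p (h(a, p) = p*a - 11*p = a*p - 11*p = -11*p + a*p)
-44/374 + 159/h(L(3), 9) = -44/374 + 159/((9*(-11 + sqrt(24 + 3)))) = -44*1/374 + 159/((9*(-11 + sqrt(27)))) = -2/17 + 159/((9*(-11 + 3*sqrt(3)))) = -2/17 + 159/(-99 + 27*sqrt(3))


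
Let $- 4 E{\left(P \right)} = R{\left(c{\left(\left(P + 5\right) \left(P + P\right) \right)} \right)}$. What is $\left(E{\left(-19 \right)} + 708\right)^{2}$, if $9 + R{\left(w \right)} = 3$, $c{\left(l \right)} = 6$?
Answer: $\frac{2013561}{4} \approx 5.0339 \cdot 10^{5}$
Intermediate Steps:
$R{\left(w \right)} = -6$ ($R{\left(w \right)} = -9 + 3 = -6$)
$E{\left(P \right)} = \frac{3}{2}$ ($E{\left(P \right)} = \left(- \frac{1}{4}\right) \left(-6\right) = \frac{3}{2}$)
$\left(E{\left(-19 \right)} + 708\right)^{2} = \left(\frac{3}{2} + 708\right)^{2} = \left(\frac{1419}{2}\right)^{2} = \frac{2013561}{4}$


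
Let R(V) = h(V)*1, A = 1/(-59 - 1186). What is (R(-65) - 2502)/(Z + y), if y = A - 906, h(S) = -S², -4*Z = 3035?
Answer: 33500460/8290459 ≈ 4.0408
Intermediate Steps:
Z = -3035/4 (Z = -¼*3035 = -3035/4 ≈ -758.75)
A = -1/1245 (A = 1/(-1245) = -1/1245 ≈ -0.00080321)
R(V) = -V² (R(V) = -V²*1 = -V²)
y = -1127971/1245 (y = -1/1245 - 906 = -1127971/1245 ≈ -906.00)
(R(-65) - 2502)/(Z + y) = (-1*(-65)² - 2502)/(-3035/4 - 1127971/1245) = (-1*4225 - 2502)/(-8290459/4980) = (-4225 - 2502)*(-4980/8290459) = -6727*(-4980/8290459) = 33500460/8290459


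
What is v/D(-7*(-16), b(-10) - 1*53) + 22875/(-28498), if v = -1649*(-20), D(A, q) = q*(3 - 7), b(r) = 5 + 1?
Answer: 233890885/1339406 ≈ 174.62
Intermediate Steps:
b(r) = 6
D(A, q) = -4*q (D(A, q) = q*(-4) = -4*q)
v = 32980
v/D(-7*(-16), b(-10) - 1*53) + 22875/(-28498) = 32980/((-4*(6 - 1*53))) + 22875/(-28498) = 32980/((-4*(6 - 53))) + 22875*(-1/28498) = 32980/((-4*(-47))) - 22875/28498 = 32980/188 - 22875/28498 = 32980*(1/188) - 22875/28498 = 8245/47 - 22875/28498 = 233890885/1339406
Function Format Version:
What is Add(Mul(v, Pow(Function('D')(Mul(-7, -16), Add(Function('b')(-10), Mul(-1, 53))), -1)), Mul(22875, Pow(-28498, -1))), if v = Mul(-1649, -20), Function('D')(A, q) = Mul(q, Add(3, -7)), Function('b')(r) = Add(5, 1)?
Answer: Rational(233890885, 1339406) ≈ 174.62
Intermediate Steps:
Function('b')(r) = 6
Function('D')(A, q) = Mul(-4, q) (Function('D')(A, q) = Mul(q, -4) = Mul(-4, q))
v = 32980
Add(Mul(v, Pow(Function('D')(Mul(-7, -16), Add(Function('b')(-10), Mul(-1, 53))), -1)), Mul(22875, Pow(-28498, -1))) = Add(Mul(32980, Pow(Mul(-4, Add(6, Mul(-1, 53))), -1)), Mul(22875, Pow(-28498, -1))) = Add(Mul(32980, Pow(Mul(-4, Add(6, -53)), -1)), Mul(22875, Rational(-1, 28498))) = Add(Mul(32980, Pow(Mul(-4, -47), -1)), Rational(-22875, 28498)) = Add(Mul(32980, Pow(188, -1)), Rational(-22875, 28498)) = Add(Mul(32980, Rational(1, 188)), Rational(-22875, 28498)) = Add(Rational(8245, 47), Rational(-22875, 28498)) = Rational(233890885, 1339406)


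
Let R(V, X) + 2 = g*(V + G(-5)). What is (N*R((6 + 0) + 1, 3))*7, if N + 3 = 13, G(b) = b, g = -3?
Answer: -560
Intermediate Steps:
R(V, X) = 13 - 3*V (R(V, X) = -2 - 3*(V - 5) = -2 - 3*(-5 + V) = -2 + (15 - 3*V) = 13 - 3*V)
N = 10 (N = -3 + 13 = 10)
(N*R((6 + 0) + 1, 3))*7 = (10*(13 - 3*((6 + 0) + 1)))*7 = (10*(13 - 3*(6 + 1)))*7 = (10*(13 - 3*7))*7 = (10*(13 - 21))*7 = (10*(-8))*7 = -80*7 = -560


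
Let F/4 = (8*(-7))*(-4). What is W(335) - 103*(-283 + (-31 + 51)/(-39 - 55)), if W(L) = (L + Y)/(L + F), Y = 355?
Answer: 1687774053/57857 ≈ 29171.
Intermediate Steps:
F = 896 (F = 4*((8*(-7))*(-4)) = 4*(-56*(-4)) = 4*224 = 896)
W(L) = (355 + L)/(896 + L) (W(L) = (L + 355)/(L + 896) = (355 + L)/(896 + L))
W(335) - 103*(-283 + (-31 + 51)/(-39 - 55)) = (355 + 335)/(896 + 335) - 103*(-283 + (-31 + 51)/(-39 - 55)) = 690/1231 - 103*(-283 + 20/(-94)) = (1/1231)*690 - 103*(-283 + 20*(-1/94)) = 690/1231 - 103*(-283 - 10/47) = 690/1231 - 103*(-13311/47) = 690/1231 + 1371033/47 = 1687774053/57857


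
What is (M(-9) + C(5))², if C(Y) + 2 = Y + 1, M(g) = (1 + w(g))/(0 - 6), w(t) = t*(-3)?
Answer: 4/9 ≈ 0.44444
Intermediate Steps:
w(t) = -3*t
M(g) = -⅙ + g/2 (M(g) = (1 - 3*g)/(0 - 6) = (1 - 3*g)/(-6) = (1 - 3*g)*(-⅙) = -⅙ + g/2)
C(Y) = -1 + Y (C(Y) = -2 + (Y + 1) = -2 + (1 + Y) = -1 + Y)
(M(-9) + C(5))² = ((-⅙ + (½)*(-9)) + (-1 + 5))² = ((-⅙ - 9/2) + 4)² = (-14/3 + 4)² = (-⅔)² = 4/9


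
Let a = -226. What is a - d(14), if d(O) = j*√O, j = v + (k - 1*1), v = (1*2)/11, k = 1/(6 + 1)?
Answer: -226 + 52*√14/77 ≈ -223.47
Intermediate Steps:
k = ⅐ (k = 1/7 = ⅐ ≈ 0.14286)
v = 2/11 (v = 2*(1/11) = 2/11 ≈ 0.18182)
j = -52/77 (j = 2/11 + (⅐ - 1*1) = 2/11 + (⅐ - 1) = 2/11 - 6/7 = -52/77 ≈ -0.67532)
d(O) = -52*√O/77
a - d(14) = -226 - (-52)*√14/77 = -226 + 52*√14/77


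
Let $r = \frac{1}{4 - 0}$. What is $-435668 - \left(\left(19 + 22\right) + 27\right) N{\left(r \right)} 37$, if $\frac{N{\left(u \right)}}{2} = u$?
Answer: $-436926$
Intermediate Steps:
$r = \frac{1}{4}$ ($r = \frac{1}{4 + \left(4 - 4\right)} = \frac{1}{4 + 0} = \frac{1}{4} \approx 0.25$)
$N{\left(u \right)} = 2 u$
$-435668 - \left(\left(19 + 22\right) + 27\right) N{\left(r \right)} 37 = -435668 - \left(\left(19 + 22\right) + 27\right) 2 \cdot \frac{1}{4} \cdot 37 = -435668 - \left(41 + 27\right) \frac{1}{2} \cdot 37 = -435668 - 68 \cdot \frac{1}{2} \cdot 37 = -435668 - 34 \cdot 37 = -435668 - 1258 = -436926$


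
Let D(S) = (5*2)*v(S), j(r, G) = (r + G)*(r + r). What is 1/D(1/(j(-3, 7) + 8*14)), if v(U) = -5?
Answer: -1/50 ≈ -0.020000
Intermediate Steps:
j(r, G) = 2*r*(G + r) (j(r, G) = (G + r)*(2*r) = 2*r*(G + r))
D(S) = -50 (D(S) = (5*2)*(-5) = 10*(-5) = -50)
1/D(1/(j(-3, 7) + 8*14)) = 1/(-50) = -1/50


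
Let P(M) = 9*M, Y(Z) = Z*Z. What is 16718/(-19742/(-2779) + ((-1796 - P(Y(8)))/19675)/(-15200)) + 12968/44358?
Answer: 25683006385113426116/10912158770862171 ≈ 2353.6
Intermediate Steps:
Y(Z) = Z²
16718/(-19742/(-2779) + ((-1796 - P(Y(8)))/19675)/(-15200)) + 12968/44358 = 16718/(-19742/(-2779) + ((-1796 - 9*8²)/19675)/(-15200)) + 12968/44358 = 16718/(-19742*(-1/2779) + ((-1796 - 9*64)*(1/19675))*(-1/15200)) + 12968*(1/44358) = 16718/(19742/2779 + ((-1796 - 1*576)*(1/19675))*(-1/15200)) + 6484/22179 = 16718/(19742/2779 + ((-1796 - 576)*(1/19675))*(-1/15200)) + 6484/22179 = 16718/(19742/2779 - 2372*1/19675*(-1/15200)) + 6484/22179 = 16718/(19742/2779 - 2372/19675*(-1/15200)) + 6484/22179 = 16718/(19742/2779 + 593/74765000) + 6484/22179 = 16718/(1476012277947/207771935000) + 6484/22179 = 16718*(207771935000/1476012277947) + 6484/22179 = 3473531209330000/1476012277947 + 6484/22179 = 25683006385113426116/10912158770862171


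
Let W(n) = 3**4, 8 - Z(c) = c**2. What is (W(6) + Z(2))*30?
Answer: 2550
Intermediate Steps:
Z(c) = 8 - c**2
W(n) = 81
(W(6) + Z(2))*30 = (81 + (8 - 1*2**2))*30 = (81 + (8 - 1*4))*30 = (81 + (8 - 4))*30 = (81 + 4)*30 = 85*30 = 2550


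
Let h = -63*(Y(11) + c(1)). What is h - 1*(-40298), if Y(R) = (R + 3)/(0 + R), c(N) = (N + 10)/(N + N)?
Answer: 877169/22 ≈ 39871.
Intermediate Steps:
c(N) = (10 + N)/(2*N) (c(N) = (10 + N)/((2*N)) = (10 + N)*(1/(2*N)) = (10 + N)/(2*N))
Y(R) = (3 + R)/R
h = -9387/22 (h = -63*((3 + 11)/11 + (½)*(10 + 1)/1) = -63*((1/11)*14 + (½)*1*11) = -63*(14/11 + 11/2) = -63*149/22 = -9387/22 ≈ -426.68)
h - 1*(-40298) = -9387/22 - 1*(-40298) = -9387/22 + 40298 = 877169/22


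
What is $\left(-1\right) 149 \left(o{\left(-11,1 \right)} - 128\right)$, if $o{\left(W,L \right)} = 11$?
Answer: $17433$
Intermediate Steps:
$\left(-1\right) 149 \left(o{\left(-11,1 \right)} - 128\right) = \left(-1\right) 149 \left(11 - 128\right) = \left(-149\right) \left(-117\right) = 17433$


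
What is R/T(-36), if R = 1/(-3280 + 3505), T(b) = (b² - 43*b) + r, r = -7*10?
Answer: 1/624150 ≈ 1.6022e-6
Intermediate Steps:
r = -70
T(b) = -70 + b² - 43*b (T(b) = (b² - 43*b) - 70 = -70 + b² - 43*b)
R = 1/225 ≈ 0.0044444
R/T(-36) = 1/(225*(-70 + (-36)² - 43*(-36))) = 1/(225*(-70 + 1296 + 1548)) = (1/225)/2774 = (1/225)*(1/2774) = 1/624150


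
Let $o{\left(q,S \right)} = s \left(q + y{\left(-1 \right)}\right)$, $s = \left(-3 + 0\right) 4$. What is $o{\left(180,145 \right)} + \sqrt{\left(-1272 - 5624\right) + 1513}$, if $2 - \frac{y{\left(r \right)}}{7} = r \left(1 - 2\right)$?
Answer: $-2244 + i \sqrt{5383} \approx -2244.0 + 73.369 i$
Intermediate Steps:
$s = -12$ ($s = \left(-3\right) 4 = -12$)
$y{\left(r \right)} = 14 + 7 r$ ($y{\left(r \right)} = 14 - 7 r \left(1 - 2\right) = 14 - 7 r \left(-1\right) = 14 - 7 \left(- r\right) = 14 + 7 r$)
$o{\left(q,S \right)} = -84 - 12 q$ ($o{\left(q,S \right)} = - 12 \left(q + \left(14 + 7 \left(-1\right)\right)\right) = - 12 \left(q + \left(14 - 7\right)\right) = - 12 \left(q + 7\right) = - 12 \left(7 + q\right) = -84 - 12 q$)
$o{\left(180,145 \right)} + \sqrt{\left(-1272 - 5624\right) + 1513} = \left(-84 - 2160\right) + \sqrt{\left(-1272 - 5624\right) + 1513} = -2244 + \sqrt{-6896 + 1513} = -2244 + \sqrt{-5383} = -2244 + i \sqrt{5383}$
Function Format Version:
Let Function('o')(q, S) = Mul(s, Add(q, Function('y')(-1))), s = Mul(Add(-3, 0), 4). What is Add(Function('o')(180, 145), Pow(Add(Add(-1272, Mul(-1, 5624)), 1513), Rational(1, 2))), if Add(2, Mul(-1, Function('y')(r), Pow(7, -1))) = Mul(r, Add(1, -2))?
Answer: Add(-2244, Mul(I, Pow(5383, Rational(1, 2)))) ≈ Add(-2244.0, Mul(73.369, I))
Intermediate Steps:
s = -12 (s = Mul(-3, 4) = -12)
Function('y')(r) = Add(14, Mul(7, r)) (Function('y')(r) = Add(14, Mul(-7, Mul(r, Add(1, -2)))) = Add(14, Mul(-7, Mul(r, -1))) = Add(14, Mul(-7, Mul(-1, r))) = Add(14, Mul(7, r)))
Function('o')(q, S) = Add(-84, Mul(-12, q)) (Function('o')(q, S) = Mul(-12, Add(q, Add(14, Mul(7, -1)))) = Mul(-12, Add(q, Add(14, -7))) = Mul(-12, Add(q, 7)) = Mul(-12, Add(7, q)) = Add(-84, Mul(-12, q)))
Add(Function('o')(180, 145), Pow(Add(Add(-1272, Mul(-1, 5624)), 1513), Rational(1, 2))) = Add(Add(-84, Mul(-12, 180)), Pow(Add(Add(-1272, Mul(-1, 5624)), 1513), Rational(1, 2))) = Add(Add(-84, -2160), Pow(Add(Add(-1272, -5624), 1513), Rational(1, 2))) = Add(-2244, Pow(Add(-6896, 1513), Rational(1, 2))) = Add(-2244, Pow(-5383, Rational(1, 2))) = Add(-2244, Mul(I, Pow(5383, Rational(1, 2))))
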